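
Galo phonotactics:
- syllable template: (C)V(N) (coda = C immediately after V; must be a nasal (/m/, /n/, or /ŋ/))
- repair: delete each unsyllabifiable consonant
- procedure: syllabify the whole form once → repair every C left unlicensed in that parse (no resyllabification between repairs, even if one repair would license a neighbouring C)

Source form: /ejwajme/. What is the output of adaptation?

ewame

Under (C)V(N), the unsyllabifiable consonants are /j/, /j/ (only a nasal (/m/, /n/, or /ŋ/) is licensed in coda position; onsets are limited to one consonant).
Deletion applies to /j/, /j/.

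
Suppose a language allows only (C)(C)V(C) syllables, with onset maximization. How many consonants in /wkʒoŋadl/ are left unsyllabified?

2

Under (C)(C)V(C), the unsyllabifiable consonants are /w/, /l/ (at most one coda consonant is licensed; onsets may contain at most 2 consonants).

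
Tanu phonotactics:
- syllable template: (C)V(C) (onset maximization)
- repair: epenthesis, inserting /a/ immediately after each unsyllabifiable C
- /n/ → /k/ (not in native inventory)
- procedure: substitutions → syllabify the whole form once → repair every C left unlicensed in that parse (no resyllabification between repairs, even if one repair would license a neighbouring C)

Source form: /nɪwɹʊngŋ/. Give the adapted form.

Substitution: /n/ → /k/, giving /kɪwɹʊkgŋ/.
Syllabifying with onset maximization leaves /g/, /ŋ/ stranded (at most one coda consonant is licensed; onsets are limited to one consonant).
Epenthesis after each stranded consonant: /g/ → /ga/, /ŋ/ → /ŋa/.

kɪwɹʊkgaŋa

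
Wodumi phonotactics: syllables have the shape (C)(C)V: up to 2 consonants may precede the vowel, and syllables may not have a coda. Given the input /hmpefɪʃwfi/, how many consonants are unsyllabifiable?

2

Under (C)(C)V, the unsyllabifiable consonants are /h/, /ʃ/ (no codas are permitted; onsets may contain at most 2 consonants).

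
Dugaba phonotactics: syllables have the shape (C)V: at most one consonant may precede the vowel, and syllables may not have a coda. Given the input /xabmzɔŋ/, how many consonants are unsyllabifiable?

Under (C)V, the unsyllabifiable consonants are /b/, /m/, /ŋ/ (no codas are permitted; onsets are limited to one consonant).

3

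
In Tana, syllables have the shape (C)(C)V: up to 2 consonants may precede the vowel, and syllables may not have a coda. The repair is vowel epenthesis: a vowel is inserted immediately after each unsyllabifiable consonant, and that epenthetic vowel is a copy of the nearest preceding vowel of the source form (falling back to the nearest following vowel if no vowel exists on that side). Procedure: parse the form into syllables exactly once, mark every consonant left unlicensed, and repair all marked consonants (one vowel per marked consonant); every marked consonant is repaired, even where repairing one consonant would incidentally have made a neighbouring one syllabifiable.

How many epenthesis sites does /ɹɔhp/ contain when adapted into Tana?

The unsyllabifiable consonants are /h/, /p/; each receives one epenthetic vowel.

2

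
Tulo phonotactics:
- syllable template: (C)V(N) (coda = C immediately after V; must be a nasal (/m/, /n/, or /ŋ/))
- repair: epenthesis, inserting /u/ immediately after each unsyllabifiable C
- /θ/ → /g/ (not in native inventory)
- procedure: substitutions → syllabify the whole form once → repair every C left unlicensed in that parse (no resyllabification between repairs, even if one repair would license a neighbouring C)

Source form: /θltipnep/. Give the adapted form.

Substitution: /θ/ → /g/, giving /gltipnep/.
The consonants /g/, /l/, /p/, /p/ cannot be parsed into a legal (C)V(N) syllable (only a nasal (/m/, /n/, or /ŋ/) is licensed in coda position; onsets are limited to one consonant).
Epenthesis after each stranded consonant: /g/ → /gu/, /l/ → /lu/, /p/ → /pu/, /p/ → /pu/.

gulutipunepu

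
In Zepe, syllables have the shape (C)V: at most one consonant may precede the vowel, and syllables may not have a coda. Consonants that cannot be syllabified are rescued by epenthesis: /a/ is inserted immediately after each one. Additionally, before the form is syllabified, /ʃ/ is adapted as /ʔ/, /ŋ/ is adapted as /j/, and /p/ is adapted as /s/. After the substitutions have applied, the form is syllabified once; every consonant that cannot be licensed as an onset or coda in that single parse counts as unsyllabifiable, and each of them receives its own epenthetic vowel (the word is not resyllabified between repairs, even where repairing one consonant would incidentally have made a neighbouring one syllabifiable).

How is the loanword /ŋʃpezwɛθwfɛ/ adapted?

jaʔasezawɛθawafɛ

Substitution: /ŋ/ → /j/, /ʃ/ → /ʔ/, /p/ → /s/, giving /jʔsezwɛθwfɛ/.
Under (C)V, the unsyllabifiable consonants are /j/, /ʔ/, /z/, /θ/, /w/ (no codas are permitted; onsets are limited to one consonant).
Epenthesis after each stranded consonant: /j/ → /ja/, /ʔ/ → /ʔa/, /z/ → /za/, /θ/ → /θa/, /w/ → /wa/.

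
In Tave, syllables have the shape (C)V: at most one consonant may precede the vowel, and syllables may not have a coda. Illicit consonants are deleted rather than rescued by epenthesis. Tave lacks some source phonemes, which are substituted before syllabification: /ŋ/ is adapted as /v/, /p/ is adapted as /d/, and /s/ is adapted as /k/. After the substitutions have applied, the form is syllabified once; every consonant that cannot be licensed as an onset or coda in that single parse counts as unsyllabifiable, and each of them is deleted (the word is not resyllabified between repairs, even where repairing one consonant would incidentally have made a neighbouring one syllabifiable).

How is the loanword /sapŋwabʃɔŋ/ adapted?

kawaʃɔ

Substitution: /s/ → /k/, /p/ → /d/, /ŋ/ → /v/, giving /kadvwabʃɔv/.
Under (C)V, the unsyllabifiable consonants are /d/, /v/, /b/, /v/ (no codas are permitted; onsets are limited to one consonant).
Each unlicensed consonant is deleted: /d/, /v/, /b/, /v/.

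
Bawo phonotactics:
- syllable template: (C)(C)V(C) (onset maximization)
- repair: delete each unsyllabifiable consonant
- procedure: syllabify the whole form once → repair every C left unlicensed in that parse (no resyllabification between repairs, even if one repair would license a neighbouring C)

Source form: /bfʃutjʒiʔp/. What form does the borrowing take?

Under (C)(C)V(C), the unsyllabifiable consonants are /b/, /p/ (at most one coda consonant is licensed; onsets may contain at most 2 consonants).
Deleting the stranded consonants removes /b/, /p/.

fʃutjʒiʔ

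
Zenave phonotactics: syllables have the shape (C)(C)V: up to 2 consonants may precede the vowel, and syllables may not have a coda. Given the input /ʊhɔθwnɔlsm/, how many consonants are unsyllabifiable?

Syllabifying with onset maximization leaves /θ/, /l/, /s/, /m/ stranded (no codas are permitted; onsets may contain at most 2 consonants).

4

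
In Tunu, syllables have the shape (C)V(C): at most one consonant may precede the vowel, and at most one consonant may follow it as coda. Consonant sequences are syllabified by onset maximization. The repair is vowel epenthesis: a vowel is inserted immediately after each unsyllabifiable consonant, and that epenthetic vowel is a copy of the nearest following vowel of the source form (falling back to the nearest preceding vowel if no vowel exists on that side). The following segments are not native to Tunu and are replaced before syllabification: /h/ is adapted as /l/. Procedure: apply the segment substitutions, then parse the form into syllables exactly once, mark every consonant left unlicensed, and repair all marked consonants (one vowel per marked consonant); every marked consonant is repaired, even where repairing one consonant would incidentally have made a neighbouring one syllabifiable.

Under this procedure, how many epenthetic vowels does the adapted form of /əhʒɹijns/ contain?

After substitution the input is /əlʒɹijns/.
The unsyllabifiable consonants are /ʒ/, /n/, /s/; each receives one epenthetic vowel.

3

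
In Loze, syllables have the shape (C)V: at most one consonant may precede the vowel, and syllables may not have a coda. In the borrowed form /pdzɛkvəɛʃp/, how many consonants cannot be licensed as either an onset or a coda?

5

Under (C)V, the unsyllabifiable consonants are /p/, /d/, /k/, /ʃ/, /p/ (no codas are permitted; onsets are limited to one consonant).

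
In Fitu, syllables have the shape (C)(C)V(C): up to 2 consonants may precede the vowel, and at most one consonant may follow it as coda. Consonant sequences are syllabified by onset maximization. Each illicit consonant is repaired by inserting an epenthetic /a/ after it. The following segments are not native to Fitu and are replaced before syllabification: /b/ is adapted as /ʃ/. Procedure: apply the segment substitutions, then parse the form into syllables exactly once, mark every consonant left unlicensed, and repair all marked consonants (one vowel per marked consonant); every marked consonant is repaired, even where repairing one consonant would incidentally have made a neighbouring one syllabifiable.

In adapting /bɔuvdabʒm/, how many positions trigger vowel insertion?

After substitution the input is /ʃɔuvdaʃʒm/.
The unsyllabifiable consonants are /ʒ/, /m/; each receives one epenthetic vowel.

2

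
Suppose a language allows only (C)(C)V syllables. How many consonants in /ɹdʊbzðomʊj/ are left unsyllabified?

The consonants /b/, /j/ cannot be parsed into a legal (C)(C)V syllable (no codas are permitted; onsets may contain at most 2 consonants).

2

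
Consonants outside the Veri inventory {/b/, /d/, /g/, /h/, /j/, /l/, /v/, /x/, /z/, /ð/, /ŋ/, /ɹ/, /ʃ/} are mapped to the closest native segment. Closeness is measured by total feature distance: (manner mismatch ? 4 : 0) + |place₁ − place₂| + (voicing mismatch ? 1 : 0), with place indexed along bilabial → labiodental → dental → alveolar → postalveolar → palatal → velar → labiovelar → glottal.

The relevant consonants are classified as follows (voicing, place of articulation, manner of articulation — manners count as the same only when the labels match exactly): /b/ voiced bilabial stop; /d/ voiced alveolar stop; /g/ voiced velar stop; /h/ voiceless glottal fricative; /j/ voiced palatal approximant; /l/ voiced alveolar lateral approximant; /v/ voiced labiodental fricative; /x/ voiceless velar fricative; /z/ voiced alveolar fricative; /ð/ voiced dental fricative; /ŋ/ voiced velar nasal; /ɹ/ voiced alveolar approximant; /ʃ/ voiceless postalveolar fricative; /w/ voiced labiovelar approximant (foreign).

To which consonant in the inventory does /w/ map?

j

/j/ is closest: same manner (approximant), place distance 2 (labiovelar→palatal), same voicing; total 2. Next closest is /ɹ/ at distance 4.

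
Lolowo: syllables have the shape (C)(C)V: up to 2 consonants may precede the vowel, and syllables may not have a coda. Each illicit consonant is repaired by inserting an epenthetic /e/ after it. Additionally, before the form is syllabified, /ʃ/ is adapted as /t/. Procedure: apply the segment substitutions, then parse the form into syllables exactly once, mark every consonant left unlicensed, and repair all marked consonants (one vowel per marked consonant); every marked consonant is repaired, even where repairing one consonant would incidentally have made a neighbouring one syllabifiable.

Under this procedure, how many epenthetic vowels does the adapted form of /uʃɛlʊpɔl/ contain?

After substitution the input is /utɛlʊpɔl/.
The unsyllabifiable consonants are /l/; each receives one epenthetic vowel.

1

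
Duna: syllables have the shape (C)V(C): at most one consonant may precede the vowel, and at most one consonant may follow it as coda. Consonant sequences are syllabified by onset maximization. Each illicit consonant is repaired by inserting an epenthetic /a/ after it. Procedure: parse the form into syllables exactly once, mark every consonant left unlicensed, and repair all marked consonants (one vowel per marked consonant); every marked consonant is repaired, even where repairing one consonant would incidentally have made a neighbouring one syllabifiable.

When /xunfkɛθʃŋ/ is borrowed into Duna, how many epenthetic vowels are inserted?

3

The unsyllabifiable consonants are /f/, /ʃ/, /ŋ/; each receives one epenthetic vowel.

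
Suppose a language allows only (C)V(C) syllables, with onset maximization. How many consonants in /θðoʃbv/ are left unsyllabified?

Syllabifying with onset maximization leaves /θ/, /b/, /v/ stranded (at most one coda consonant is licensed; onsets are limited to one consonant).

3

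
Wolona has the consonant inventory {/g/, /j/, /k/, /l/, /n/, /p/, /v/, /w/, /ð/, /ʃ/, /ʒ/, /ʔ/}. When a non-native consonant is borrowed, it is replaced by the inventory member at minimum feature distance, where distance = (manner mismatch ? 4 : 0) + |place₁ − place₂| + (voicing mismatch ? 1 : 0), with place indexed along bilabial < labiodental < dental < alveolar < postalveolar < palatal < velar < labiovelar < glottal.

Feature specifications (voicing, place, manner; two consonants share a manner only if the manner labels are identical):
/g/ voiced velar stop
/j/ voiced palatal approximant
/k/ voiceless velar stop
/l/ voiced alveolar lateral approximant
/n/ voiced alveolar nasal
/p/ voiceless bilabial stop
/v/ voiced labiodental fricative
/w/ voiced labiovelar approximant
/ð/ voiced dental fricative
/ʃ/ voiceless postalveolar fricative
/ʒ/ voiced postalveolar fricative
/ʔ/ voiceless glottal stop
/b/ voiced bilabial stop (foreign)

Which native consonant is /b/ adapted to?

p

/p/ is closest: same manner (stop), place distance 0 (bilabial→bilabial), voicing differs (+1); total 1. Next closest is /v/ at distance 5.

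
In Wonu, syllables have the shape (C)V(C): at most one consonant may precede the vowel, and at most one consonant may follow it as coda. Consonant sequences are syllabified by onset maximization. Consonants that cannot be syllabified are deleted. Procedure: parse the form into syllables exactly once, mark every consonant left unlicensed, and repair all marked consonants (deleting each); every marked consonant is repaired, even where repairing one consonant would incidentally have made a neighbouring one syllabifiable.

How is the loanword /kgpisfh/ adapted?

Under (C)V(C), the unsyllabifiable consonants are /k/, /g/, /f/, /h/ (at most one coda consonant is licensed; onsets are limited to one consonant).
Deleting the stranded consonants removes /k/, /g/, /f/, /h/.

pis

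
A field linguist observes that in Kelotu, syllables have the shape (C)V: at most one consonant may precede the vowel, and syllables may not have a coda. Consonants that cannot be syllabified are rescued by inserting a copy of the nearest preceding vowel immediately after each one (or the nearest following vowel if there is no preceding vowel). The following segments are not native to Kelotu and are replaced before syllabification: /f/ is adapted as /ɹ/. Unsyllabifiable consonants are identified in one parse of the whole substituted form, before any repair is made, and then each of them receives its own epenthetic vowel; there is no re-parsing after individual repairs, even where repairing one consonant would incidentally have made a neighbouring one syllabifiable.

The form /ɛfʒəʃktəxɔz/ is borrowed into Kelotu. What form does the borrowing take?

ɛɹɛʒəʃəkətəxɔzɔ

Substitution: /f/ → /ɹ/, giving /ɛɹʒəʃktəxɔz/.
Under (C)V, the unsyllabifiable consonants are /ɹ/, /ʃ/, /k/, /z/ (no codas are permitted; onsets are limited to one consonant).
Inserting the epenthetic vowel yields /ɹ/ → /ɹɛ/, /ʃ/ → /ʃə/, /k/ → /kə/, /z/ → /zɔ/.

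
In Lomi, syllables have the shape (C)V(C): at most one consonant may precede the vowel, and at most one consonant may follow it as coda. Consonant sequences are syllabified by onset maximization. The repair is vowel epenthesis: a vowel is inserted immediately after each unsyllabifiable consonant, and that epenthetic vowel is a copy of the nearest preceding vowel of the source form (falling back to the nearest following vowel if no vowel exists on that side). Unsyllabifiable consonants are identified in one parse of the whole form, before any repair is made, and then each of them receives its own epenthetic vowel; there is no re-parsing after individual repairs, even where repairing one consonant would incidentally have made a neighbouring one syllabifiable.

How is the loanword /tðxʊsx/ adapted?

tʊðʊxʊsxʊ

Under (C)V(C), the unsyllabifiable consonants are /t/, /ð/, /x/ (at most one coda consonant is licensed; onsets are limited to one consonant).
Inserting the epenthetic vowel yields /t/ → /tʊ/, /ð/ → /ðʊ/, /x/ → /xʊ/.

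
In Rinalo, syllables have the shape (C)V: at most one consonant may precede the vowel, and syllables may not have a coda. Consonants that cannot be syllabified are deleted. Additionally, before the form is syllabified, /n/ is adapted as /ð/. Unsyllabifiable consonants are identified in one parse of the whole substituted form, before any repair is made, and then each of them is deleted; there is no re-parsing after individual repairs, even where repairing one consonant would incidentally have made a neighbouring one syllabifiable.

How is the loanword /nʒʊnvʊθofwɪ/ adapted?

ʒʊvʊθowɪ

Substitution: /n/ → /ð/, giving /ðʒʊðvʊθofwɪ/.
Syllabifying with onset maximization leaves /ð/, /ð/, /f/ stranded (no codas are permitted; onsets are limited to one consonant).
Each unlicensed consonant is deleted: /ð/, /ð/, /f/.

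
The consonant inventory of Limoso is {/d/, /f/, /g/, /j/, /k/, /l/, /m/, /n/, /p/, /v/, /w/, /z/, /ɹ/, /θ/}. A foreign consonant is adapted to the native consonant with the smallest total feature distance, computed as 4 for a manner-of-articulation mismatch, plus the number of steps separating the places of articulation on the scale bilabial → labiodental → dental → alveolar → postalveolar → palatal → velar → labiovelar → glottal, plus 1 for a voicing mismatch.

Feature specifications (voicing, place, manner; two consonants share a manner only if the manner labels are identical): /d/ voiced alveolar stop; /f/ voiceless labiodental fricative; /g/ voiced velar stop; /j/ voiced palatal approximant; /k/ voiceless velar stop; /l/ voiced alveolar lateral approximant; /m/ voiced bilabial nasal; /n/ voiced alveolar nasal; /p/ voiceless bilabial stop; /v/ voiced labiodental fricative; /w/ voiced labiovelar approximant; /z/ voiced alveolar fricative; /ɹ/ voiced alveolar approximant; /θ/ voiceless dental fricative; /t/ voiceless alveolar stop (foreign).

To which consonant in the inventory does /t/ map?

d

/d/ is closest: same manner (stop), place distance 0 (alveolar→alveolar), voicing differs (+1); total 1. Next closest is /k/ at distance 3.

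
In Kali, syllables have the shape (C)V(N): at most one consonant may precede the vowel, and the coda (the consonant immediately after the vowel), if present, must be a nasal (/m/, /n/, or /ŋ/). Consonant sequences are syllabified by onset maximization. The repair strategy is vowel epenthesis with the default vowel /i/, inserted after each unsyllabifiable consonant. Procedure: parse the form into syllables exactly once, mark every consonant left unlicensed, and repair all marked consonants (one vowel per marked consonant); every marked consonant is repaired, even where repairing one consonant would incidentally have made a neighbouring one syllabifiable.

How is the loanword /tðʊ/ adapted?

tiðʊ

Under (C)V(N), the unsyllabifiable consonants are /t/ (only a nasal (/m/, /n/, or /ŋ/) is licensed in coda position; onsets are limited to one consonant).
Each unlicensed consonant becomes the onset of a new syllable: /t/ → /ti/.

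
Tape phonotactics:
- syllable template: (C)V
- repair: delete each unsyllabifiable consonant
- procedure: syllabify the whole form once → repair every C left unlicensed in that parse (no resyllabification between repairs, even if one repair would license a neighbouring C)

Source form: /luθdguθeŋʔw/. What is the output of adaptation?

Under (C)V, the unsyllabifiable consonants are /θ/, /d/, /ŋ/, /ʔ/, /w/ (no codas are permitted; onsets are limited to one consonant).
Deleting the stranded consonants removes /θ/, /d/, /ŋ/, /ʔ/, /w/.

luguθe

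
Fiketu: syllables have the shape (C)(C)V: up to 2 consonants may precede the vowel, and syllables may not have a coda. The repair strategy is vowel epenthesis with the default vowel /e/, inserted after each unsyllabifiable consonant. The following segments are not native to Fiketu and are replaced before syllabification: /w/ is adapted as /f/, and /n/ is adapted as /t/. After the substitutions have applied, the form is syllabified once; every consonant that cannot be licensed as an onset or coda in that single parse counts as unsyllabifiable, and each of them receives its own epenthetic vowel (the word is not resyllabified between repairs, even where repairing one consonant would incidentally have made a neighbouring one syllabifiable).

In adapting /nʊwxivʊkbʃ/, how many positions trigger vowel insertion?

3

After substitution the input is /tʊfxivʊkbʃ/.
The unsyllabifiable consonants are /k/, /b/, /ʃ/; each receives one epenthetic vowel.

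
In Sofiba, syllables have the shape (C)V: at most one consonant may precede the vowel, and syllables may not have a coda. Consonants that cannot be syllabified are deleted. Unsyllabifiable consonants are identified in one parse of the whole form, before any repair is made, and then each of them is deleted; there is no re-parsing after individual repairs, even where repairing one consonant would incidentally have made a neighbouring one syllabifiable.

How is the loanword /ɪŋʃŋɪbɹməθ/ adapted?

Syllabifying with onset maximization leaves /ŋ/, /ʃ/, /b/, /ɹ/, /θ/ stranded (no codas are permitted; onsets are limited to one consonant).
Deleting the stranded consonants removes /ŋ/, /ʃ/, /b/, /ɹ/, /θ/.

ɪŋɪmə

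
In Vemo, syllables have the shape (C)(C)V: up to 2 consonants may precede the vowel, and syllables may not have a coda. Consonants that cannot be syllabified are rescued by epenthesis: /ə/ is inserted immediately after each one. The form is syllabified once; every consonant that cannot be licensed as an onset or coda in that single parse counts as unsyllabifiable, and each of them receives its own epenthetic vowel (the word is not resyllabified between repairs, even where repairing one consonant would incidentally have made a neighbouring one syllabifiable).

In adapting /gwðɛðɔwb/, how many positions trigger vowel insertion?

The unsyllabifiable consonants are /g/, /w/, /b/; each receives one epenthetic vowel.

3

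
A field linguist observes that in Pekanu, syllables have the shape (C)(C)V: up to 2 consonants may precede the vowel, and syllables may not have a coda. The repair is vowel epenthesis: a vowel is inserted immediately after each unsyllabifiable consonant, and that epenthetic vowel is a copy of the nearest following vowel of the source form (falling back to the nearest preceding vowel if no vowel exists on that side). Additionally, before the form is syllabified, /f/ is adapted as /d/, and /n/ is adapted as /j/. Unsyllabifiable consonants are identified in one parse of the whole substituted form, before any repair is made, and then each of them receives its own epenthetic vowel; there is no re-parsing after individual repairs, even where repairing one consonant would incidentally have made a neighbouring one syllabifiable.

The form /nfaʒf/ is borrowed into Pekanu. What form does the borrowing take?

Substitution: /n/ → /j/, /f/ → /d/, giving /jdaʒd/.
Under (C)(C)V, the unsyllabifiable consonants are /ʒ/, /d/ (no codas are permitted; onsets may contain at most 2 consonants).
Inserting the epenthetic vowel yields /ʒ/ → /ʒa/, /d/ → /da/.

jdaʒada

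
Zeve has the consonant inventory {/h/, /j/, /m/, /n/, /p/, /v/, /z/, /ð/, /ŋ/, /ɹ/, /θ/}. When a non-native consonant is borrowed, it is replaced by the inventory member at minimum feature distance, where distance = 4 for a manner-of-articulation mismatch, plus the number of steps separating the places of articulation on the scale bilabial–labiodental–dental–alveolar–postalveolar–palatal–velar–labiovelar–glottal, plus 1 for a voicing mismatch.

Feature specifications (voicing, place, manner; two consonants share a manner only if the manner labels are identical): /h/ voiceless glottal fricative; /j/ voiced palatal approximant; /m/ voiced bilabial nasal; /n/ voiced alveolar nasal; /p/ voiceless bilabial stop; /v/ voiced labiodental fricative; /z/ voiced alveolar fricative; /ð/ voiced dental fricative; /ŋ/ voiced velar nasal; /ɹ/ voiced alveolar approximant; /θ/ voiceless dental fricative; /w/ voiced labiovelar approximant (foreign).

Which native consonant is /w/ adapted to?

/j/ is closest: same manner (approximant), place distance 2 (labiovelar→palatal), same voicing; total 2. Next closest is /ɹ/ at distance 4.

j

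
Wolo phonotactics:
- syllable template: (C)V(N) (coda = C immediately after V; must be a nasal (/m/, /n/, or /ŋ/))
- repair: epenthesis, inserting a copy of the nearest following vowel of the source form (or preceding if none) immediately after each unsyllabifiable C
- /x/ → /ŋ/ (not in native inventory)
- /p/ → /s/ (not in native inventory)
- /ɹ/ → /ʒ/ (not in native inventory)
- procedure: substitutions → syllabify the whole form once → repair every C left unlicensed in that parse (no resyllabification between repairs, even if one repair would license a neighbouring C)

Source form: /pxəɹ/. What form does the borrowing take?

Substitution: /p/ → /s/, /x/ → /ŋ/, /ɹ/ → /ʒ/, giving /sŋəʒ/.
The consonants /s/, /ʒ/ cannot be parsed into a legal (C)V(N) syllable (only a nasal (/m/, /n/, or /ŋ/) is licensed in coda position; onsets are limited to one consonant).
Inserting the epenthetic vowel yields /s/ → /sə/, /ʒ/ → /ʒə/.

səŋəʒə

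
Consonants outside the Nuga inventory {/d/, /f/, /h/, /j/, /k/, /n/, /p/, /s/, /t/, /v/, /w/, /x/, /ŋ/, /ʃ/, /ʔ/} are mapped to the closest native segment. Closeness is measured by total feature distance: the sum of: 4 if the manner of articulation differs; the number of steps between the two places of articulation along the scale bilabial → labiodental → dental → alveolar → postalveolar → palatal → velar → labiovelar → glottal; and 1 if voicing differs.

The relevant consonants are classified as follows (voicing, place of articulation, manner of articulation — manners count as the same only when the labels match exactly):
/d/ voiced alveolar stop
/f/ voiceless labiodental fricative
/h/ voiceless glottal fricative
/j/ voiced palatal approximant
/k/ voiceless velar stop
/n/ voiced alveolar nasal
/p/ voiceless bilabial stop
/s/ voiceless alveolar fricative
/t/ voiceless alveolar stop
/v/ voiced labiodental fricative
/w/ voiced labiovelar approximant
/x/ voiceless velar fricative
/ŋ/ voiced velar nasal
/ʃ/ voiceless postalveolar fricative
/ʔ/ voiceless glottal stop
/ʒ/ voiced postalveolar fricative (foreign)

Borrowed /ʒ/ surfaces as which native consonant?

/ʃ/ is closest: same manner (fricative), place distance 0 (postalveolar→postalveolar), voicing differs (+1); total 1. Next closest is /s/ at distance 2.

ʃ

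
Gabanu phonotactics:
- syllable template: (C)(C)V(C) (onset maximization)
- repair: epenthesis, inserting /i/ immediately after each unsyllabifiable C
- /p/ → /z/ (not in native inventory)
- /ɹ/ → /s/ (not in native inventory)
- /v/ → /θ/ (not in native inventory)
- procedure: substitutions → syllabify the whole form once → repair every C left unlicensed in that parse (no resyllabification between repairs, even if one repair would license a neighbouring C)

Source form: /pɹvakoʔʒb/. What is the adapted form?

Substitution: /p/ → /z/, /ɹ/ → /s/, /v/ → /θ/, giving /zsθakoʔʒb/.
Syllabifying with onset maximization leaves /z/, /ʒ/, /b/ stranded (at most one coda consonant is licensed; onsets may contain at most 2 consonants).
Epenthesis after each stranded consonant: /z/ → /zi/, /ʒ/ → /ʒi/, /b/ → /bi/.

zisθakoʔʒibi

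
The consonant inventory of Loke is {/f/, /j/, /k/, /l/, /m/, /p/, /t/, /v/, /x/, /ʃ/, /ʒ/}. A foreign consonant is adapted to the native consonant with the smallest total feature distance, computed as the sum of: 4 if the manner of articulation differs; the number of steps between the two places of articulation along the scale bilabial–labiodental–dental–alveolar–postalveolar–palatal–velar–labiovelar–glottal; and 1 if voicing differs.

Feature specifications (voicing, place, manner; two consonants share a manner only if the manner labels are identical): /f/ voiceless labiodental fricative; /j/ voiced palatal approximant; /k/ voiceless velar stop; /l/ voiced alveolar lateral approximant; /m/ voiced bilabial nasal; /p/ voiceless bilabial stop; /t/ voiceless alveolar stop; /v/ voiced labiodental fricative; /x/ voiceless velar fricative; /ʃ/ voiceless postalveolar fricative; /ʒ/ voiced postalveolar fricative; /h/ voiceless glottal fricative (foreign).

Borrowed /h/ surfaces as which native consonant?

x

/x/ is closest: same manner (fricative), place distance 2 (glottal→velar), same voicing; total 2. Next closest is /ʃ/ at distance 4.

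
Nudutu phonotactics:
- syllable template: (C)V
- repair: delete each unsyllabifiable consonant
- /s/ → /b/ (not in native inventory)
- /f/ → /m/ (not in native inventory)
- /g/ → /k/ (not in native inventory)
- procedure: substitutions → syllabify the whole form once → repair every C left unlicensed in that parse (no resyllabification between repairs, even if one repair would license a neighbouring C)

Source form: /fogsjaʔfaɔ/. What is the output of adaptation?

Substitution: /f/ → /m/, /g/ → /k/, /s/ → /b/, giving /mokbjaʔmaɔ/.
Syllabifying with onset maximization leaves /k/, /b/, /ʔ/ stranded (no codas are permitted; onsets are limited to one consonant).
Deleting the stranded consonants removes /k/, /b/, /ʔ/.

mojamaɔ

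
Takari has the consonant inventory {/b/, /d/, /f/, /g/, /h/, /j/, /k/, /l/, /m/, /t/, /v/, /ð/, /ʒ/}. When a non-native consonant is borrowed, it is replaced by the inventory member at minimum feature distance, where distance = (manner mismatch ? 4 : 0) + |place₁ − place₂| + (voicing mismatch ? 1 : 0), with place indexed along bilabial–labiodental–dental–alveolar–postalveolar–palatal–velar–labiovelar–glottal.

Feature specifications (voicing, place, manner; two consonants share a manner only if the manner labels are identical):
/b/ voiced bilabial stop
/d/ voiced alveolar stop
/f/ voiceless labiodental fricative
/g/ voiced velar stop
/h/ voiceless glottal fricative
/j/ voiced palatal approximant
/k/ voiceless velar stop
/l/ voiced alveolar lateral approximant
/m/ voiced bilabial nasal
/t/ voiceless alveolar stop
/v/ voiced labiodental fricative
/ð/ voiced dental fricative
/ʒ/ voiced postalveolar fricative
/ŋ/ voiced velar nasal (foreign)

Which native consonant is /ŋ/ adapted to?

/g/ is closest: manner differs (nasal→stop, +4), place distance 0 (velar→velar), same voicing; total 4. Next closest is /j/ at distance 5.

g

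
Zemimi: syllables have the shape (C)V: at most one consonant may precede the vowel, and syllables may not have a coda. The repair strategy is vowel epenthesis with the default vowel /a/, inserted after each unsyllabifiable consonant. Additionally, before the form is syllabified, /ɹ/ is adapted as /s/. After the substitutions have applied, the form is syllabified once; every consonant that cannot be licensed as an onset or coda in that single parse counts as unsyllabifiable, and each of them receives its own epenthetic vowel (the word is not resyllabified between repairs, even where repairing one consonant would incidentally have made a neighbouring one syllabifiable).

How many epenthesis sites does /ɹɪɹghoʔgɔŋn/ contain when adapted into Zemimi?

After substitution the input is /sɪsghoʔgɔŋn/.
The unsyllabifiable consonants are /s/, /g/, /ʔ/, /ŋ/, /n/; each receives one epenthetic vowel.

5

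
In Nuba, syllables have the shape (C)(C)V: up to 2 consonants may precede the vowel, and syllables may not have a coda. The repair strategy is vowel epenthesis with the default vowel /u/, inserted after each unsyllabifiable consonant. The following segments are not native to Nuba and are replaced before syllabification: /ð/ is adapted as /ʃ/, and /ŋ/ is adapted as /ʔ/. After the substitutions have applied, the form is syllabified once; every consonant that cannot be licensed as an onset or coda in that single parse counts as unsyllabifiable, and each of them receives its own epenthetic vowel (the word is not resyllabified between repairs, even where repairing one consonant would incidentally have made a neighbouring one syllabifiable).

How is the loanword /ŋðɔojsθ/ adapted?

ʔʃɔojusuθu

Substitution: /ŋ/ → /ʔ/, /ð/ → /ʃ/, giving /ʔʃɔojsθ/.
Syllabifying with onset maximization leaves /j/, /s/, /θ/ stranded (no codas are permitted; onsets may contain at most 2 consonants).
Epenthesis after each stranded consonant: /j/ → /ju/, /s/ → /su/, /θ/ → /θu/.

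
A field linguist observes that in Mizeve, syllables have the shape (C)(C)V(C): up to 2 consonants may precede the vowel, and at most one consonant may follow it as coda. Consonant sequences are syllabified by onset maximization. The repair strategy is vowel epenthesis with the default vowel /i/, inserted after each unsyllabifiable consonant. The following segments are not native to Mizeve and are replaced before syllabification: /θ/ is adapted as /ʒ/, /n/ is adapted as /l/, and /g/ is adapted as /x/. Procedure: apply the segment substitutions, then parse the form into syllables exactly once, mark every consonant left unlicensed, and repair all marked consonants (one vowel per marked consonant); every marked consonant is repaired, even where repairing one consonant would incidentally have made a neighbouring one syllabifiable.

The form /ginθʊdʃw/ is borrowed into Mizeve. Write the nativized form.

Substitution: /g/ → /x/, /n/ → /l/, /θ/ → /ʒ/, giving /xilʒʊdʃw/.
Under (C)(C)V(C), the unsyllabifiable consonants are /ʃ/, /w/ (at most one coda consonant is licensed; onsets may contain at most 2 consonants).
Inserting the epenthetic vowel yields /ʃ/ → /ʃi/, /w/ → /wi/.

xilʒʊdʃiwi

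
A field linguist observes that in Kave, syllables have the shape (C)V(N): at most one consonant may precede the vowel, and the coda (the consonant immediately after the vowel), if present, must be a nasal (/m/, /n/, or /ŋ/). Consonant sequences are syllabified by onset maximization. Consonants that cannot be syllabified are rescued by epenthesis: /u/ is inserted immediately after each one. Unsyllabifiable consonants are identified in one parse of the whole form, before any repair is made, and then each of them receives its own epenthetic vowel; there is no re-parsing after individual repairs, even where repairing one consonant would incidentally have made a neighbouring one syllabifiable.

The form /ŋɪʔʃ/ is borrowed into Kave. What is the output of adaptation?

Under (C)V(N), the unsyllabifiable consonants are /ʔ/, /ʃ/ (only a nasal (/m/, /n/, or /ŋ/) is licensed in coda position; onsets are limited to one consonant).
Epenthesis after each stranded consonant: /ʔ/ → /ʔu/, /ʃ/ → /ʃu/.

ŋɪʔuʃu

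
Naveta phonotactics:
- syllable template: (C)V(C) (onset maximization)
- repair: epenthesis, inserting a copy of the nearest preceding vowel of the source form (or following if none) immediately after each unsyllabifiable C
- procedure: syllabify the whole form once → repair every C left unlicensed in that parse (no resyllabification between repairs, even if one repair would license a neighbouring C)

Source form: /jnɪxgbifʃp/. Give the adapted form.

jɪnɪxgɪbifʃipi

Under (C)V(C), the unsyllabifiable consonants are /j/, /g/, /ʃ/, /p/ (at most one coda consonant is licensed; onsets are limited to one consonant).
Epenthesis after each stranded consonant: /j/ → /jɪ/, /g/ → /gɪ/, /ʃ/ → /ʃi/, /p/ → /pi/.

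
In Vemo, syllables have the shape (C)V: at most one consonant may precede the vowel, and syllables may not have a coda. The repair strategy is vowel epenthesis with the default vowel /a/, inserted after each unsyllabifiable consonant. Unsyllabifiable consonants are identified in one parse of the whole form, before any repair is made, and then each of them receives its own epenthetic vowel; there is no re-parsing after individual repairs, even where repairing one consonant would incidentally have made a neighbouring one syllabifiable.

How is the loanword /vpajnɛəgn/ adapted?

vapajanɛəgana

Under (C)V, the unsyllabifiable consonants are /v/, /j/, /g/, /n/ (no codas are permitted; onsets are limited to one consonant).
Each unlicensed consonant becomes the onset of a new syllable: /v/ → /va/, /j/ → /ja/, /g/ → /ga/, /n/ → /na/.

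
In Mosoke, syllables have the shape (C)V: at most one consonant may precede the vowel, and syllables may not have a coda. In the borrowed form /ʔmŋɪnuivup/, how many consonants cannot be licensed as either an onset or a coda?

Syllabifying with onset maximization leaves /ʔ/, /m/, /p/ stranded (no codas are permitted; onsets are limited to one consonant).

3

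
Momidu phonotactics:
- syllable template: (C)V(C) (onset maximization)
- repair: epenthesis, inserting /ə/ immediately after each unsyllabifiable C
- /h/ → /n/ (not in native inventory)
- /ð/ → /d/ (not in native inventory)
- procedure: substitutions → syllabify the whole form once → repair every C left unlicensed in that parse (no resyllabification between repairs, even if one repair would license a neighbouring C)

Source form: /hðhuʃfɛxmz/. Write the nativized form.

Substitution: /h/ → /n/, /ð/ → /d/, giving /ndnuʃfɛxmz/.
Under (C)V(C), the unsyllabifiable consonants are /n/, /d/, /m/, /z/ (at most one coda consonant is licensed; onsets are limited to one consonant).
Inserting the epenthetic vowel yields /n/ → /nə/, /d/ → /də/, /m/ → /mə/, /z/ → /zə/.

nədənuʃfɛxməzə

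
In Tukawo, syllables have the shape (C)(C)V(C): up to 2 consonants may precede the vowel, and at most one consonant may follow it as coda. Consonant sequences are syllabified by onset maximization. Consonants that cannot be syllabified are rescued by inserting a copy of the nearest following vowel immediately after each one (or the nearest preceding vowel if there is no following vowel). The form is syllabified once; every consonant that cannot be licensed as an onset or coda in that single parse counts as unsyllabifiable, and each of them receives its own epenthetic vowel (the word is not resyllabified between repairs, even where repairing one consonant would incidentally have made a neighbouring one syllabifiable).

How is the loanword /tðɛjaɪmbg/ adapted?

tðɛjaɪmbɪgɪ

The consonants /b/, /g/ cannot be parsed into a legal (C)(C)V(C) syllable (at most one coda consonant is licensed; onsets may contain at most 2 consonants).
Epenthesis after each stranded consonant: /b/ → /bɪ/, /g/ → /gɪ/.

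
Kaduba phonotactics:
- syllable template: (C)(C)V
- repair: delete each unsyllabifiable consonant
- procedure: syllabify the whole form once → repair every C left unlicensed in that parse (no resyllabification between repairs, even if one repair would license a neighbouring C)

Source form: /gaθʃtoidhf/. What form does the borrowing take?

gaʃtoi

Under (C)(C)V, the unsyllabifiable consonants are /θ/, /d/, /h/, /f/ (no codas are permitted; onsets may contain at most 2 consonants).
Deleting the stranded consonants removes /θ/, /d/, /h/, /f/.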